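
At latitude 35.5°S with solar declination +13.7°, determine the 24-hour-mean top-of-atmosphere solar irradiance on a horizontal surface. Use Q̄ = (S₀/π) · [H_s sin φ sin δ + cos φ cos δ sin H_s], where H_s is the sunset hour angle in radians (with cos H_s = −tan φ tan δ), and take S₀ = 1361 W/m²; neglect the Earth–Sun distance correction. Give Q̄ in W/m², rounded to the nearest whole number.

254 W/m²

The sunset hour angle satisfies cos H_s = −tan φ tan δ = 0.1739, giving H_s = 79.99°. In radians, H_s = 1.3961.
H_s sin φ sin δ = 1.3961 × -0.5807 × 0.2368 = -0.1920.
cos φ cos δ sin H_s = 0.8141 × 0.9715 × 0.9848 = 0.7789.
Q̄ = (1361/π) × (-0.1920 + 0.7789) = 433.22 × 0.5869 = 254.26 W/m².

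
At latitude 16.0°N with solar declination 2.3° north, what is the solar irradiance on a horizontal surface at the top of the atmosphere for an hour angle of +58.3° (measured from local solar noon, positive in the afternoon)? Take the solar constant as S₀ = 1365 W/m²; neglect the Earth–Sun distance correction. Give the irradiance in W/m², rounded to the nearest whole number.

cos θ_z = sin φ sin δ + cos φ cos δ cos H = (0.2756)(0.0401) + (0.9613)(0.9992)(0.5255) = 0.5158.
Top-of-atmosphere irradiance = S₀ cos θ_z = 1365 × 0.5158 = 704.07 W/m².

704 W/m²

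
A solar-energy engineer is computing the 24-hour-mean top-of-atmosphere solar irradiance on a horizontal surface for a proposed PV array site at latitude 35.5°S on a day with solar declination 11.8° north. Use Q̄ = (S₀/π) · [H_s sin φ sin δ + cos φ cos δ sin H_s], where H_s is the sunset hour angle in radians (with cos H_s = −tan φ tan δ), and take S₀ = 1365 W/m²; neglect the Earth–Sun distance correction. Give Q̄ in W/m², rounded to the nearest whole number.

269 W/m²

The sunset hour angle satisfies cos H_s = −tan φ tan δ = 0.1490, giving H_s = 81.43°. In radians, H_s = 1.4212.
H_s sin φ sin δ = 1.4212 × -0.5807 × 0.2045 = -0.1688.
cos φ cos δ sin H_s = 0.8141 × 0.9789 × 0.9888 = 0.7880.
Q̄ = (1365/π) × (-0.1688 + 0.7880) = 434.49 × 0.6192 = 269.04 W/m².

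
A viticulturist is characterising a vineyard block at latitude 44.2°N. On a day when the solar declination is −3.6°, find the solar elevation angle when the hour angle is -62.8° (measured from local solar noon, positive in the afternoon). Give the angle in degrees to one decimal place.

cos θ_z = sin φ sin δ + cos φ cos δ cos H = (0.6972)(-0.0628) + (0.7169)(0.9980)(0.4571) = 0.2833.
θ_z = arccos(0.2833) = 73.54°, so the elevation is 90° − 73.54° = 16.46°.

16.5°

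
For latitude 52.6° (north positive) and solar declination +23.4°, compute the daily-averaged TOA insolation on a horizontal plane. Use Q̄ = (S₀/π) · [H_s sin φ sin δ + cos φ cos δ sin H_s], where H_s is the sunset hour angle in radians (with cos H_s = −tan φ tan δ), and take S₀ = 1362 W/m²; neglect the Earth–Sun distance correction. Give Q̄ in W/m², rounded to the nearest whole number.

496 W/m²

−tan φ tan δ = −(1.3079)(0.4327) = -0.5659; H_s = arccos(-0.5659) = 124.46°. In radians, H_s = 2.1722.
H_s sin φ sin δ = 2.1722 × 0.7944 × 0.3971 = 0.6852.
cos φ cos δ sin H_s = 0.6074 × 0.9178 × 0.8245 = 0.4596.
Q̄ = (1362/π) × (0.6852 + 0.4596) = 433.54 × 1.1448 = 496.32 W/m².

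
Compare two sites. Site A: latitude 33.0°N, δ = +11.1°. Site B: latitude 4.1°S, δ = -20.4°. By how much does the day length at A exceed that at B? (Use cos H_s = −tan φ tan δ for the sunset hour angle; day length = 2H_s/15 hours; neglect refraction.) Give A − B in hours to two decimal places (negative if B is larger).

A: H_s = arccos(−tan 33.0° · tan 11.1°) = 97.32°, so 2H_s/15 = 12.9760 h.
B: H_s = arccos(−tan -4.1° · tan -20.4°) = 91.53°, so 2H_s/15 = 12.2040 h.
A − B = 12.9760 − 12.2040 = 0.7720 h.

+0.77 h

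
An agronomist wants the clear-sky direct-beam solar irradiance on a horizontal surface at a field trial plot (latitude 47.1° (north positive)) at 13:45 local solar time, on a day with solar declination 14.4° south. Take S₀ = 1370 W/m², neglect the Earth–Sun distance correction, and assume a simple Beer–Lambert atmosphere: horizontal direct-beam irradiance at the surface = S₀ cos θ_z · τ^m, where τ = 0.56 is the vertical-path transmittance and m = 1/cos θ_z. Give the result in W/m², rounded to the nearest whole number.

Hour angle H = 15° × (13.75 − 12) = 26.25°.
cos θ_z = sin φ sin δ + cos φ cos δ cos H = (0.7325)(-0.2487) + (0.6807)(0.9686)(0.8969) = 0.4092.
Air mass m = 1/cos θ_z = 1/0.4092 = 2.444; τ^m = 0.56^2.444 = 0.2424.
Surface direct beam = 1370 × 0.4092 × 0.2424 = 135.89 W/m².

136 W/m²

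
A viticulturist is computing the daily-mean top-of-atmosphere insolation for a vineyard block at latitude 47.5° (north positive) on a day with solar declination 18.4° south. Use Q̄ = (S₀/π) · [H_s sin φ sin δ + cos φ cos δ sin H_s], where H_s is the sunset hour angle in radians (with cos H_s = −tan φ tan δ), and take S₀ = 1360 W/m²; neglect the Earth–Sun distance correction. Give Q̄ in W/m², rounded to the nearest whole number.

The sunset hour angle satisfies cos H_s = −tan φ tan δ = 0.3630, giving H_s = 68.72°. In radians, H_s = 1.1994.
H_s sin φ sin δ = 1.1994 × 0.7373 × -0.3156 = -0.2791.
cos φ cos δ sin H_s = 0.6756 × 0.9489 × 0.9318 = 0.5974.
Q̄ = (1360/π) × (-0.2791 + 0.5974) = 432.90 × 0.3183 = 137.79 W/m².

138 W/m²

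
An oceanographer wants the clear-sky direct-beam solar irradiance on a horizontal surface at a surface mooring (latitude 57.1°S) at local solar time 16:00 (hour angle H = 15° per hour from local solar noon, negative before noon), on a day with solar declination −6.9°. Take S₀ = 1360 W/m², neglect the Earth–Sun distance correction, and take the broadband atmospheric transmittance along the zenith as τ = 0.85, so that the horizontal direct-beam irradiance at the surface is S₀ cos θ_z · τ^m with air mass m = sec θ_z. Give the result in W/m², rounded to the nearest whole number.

325 W/m²

Hour angle H = 15° × (16 − 12) = 60.00°.
cos θ_z = sin φ sin δ + cos φ cos δ cos H = (-0.8396)(-0.1201) + (0.5432)(0.9928)(0.5000) = 0.3705.
Air mass m = 1/cos θ_z = 1/0.3705 = 2.699; τ^m = 0.85^2.699 = 0.6449.
Surface direct beam = 1360 × 0.3705 × 0.6449 = 324.95 W/m².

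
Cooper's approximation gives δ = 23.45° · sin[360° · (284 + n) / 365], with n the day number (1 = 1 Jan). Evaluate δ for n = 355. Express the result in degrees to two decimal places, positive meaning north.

-23.45°

360 × (284 + 355) / 365 = 630.247°; sin(630.247°) = -1.0000.
δ = 23.45 × -1.0000 = -23.450° ≈ -23.45°.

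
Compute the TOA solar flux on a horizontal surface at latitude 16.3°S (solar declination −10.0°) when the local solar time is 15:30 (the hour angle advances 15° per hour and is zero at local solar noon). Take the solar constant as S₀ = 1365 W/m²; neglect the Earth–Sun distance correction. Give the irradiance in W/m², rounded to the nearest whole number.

852 W/m²

Hour angle H = 15° × (15.5 − 12) = 52.50°.
With φ = -16.3°, δ = -10.0°, H = 52.50°: sin φ sin δ = 0.0487, cos φ cos δ cos H = 0.5754, so cos θ_z = 0.6241.
Top-of-atmosphere irradiance = S₀ cos θ_z = 1365 × 0.6241 = 851.90 W/m².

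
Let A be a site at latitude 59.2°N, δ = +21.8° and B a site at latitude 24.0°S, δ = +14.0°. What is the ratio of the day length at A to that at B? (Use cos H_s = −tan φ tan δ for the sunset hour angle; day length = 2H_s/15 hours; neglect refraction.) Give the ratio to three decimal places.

A: H_s = arccos(−tan 59.2° · tan 21.8°) = 132.14°, so 2H_s/15 = 17.6187 h.
B: H_s = arccos(−tan -24.0° · tan 14.0°) = 83.63°, so 2H_s/15 = 11.1507 h.
Ratio A/B = 17.6187 / 11.1507 = 1.5801.

1.580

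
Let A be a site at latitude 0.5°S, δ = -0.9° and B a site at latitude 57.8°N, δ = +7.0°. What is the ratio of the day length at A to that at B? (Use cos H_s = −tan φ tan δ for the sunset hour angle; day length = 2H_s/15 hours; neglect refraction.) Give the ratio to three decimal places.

0.889

A: H_s = arccos(−tan -0.5° · tan -0.9°) = 90.01°, so 2H_s/15 = 12.0013 h.
B: H_s = arccos(−tan 57.8° · tan 7.0°) = 101.24°, so 2H_s/15 = 13.4987 h.
Ratio A/B = 12.0013 / 13.4987 = 0.8891.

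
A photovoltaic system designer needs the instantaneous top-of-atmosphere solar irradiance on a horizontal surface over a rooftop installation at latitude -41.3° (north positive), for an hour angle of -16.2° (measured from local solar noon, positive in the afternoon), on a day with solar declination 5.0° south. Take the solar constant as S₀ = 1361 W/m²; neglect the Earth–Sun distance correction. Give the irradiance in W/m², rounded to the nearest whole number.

1056 W/m²

With φ = -41.3°, δ = -5.0°, H = -16.20°: sin φ sin δ = 0.0575, cos φ cos δ cos H = 0.7187, so cos θ_z = 0.7762.
Top-of-atmosphere irradiance = S₀ cos θ_z = 1361 × 0.7762 = 1056.41 W/m².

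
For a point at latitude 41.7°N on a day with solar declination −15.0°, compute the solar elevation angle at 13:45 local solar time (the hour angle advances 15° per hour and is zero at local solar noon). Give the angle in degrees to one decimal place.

28.3°

Hour angle H = 15° × (13.75 − 12) = 26.25°.
cos θ_z = sin(41.7°) sin(-15.0°) + cos(41.7°) cos(-15.0°) cos(26.25°) = -0.1722 + 0.6468 = 0.4746.
θ_z = arccos(0.4746) = 61.67°, so the elevation is 90° − 61.67° = 28.33°.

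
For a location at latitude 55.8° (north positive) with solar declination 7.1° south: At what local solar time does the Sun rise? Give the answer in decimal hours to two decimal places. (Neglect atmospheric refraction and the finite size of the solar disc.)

6.70 h

cos H_s = −tan(55.8°) · tan(-7.1°) = 0.1833, so H_s = arccos(0.1833) = 79.44°.
Sunrise is at 12 − H_s/15 = 12 − 5.296 = 6.704 h local solar time.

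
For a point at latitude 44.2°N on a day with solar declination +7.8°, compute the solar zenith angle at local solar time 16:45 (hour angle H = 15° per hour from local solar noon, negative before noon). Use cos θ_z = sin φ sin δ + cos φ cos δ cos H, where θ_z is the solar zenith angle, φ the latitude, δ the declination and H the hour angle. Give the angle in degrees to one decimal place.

Hour angle H = 15° × (16.75 − 12) = 71.25°.
With φ = 44.2°, δ = 7.8°, H = 71.25°: sin φ sin δ = 0.0946, cos φ cos δ cos H = 0.2283, so cos θ_z = 0.3229.
θ_z = arccos(0.3229) = 71.16°.

71.2°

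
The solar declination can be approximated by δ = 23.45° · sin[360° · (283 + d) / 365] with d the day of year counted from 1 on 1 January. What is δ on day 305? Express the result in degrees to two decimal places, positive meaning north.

360 × (283 + 305) / 365 = 579.945°; sin(579.945°) = -0.6421.
δ = 23.45 × -0.6421 = -15.057° ≈ -15.06°.

-15.06°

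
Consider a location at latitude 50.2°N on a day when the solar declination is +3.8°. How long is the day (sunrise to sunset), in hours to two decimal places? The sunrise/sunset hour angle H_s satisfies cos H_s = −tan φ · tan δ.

The sunset hour angle satisfies cos H_s = −tan φ tan δ = -0.0797, giving H_s = 94.57°.
Day length = 2 H_s / 15° h⁻¹ = 189.14° / 15 = 12.609 h.

12.61 hours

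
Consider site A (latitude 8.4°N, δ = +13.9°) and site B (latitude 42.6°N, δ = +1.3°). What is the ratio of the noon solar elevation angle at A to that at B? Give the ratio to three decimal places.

A: 90° − |8.4 − (13.9)| = 84.50°.
B: 90° − |42.6 − (1.3)| = 48.70°.
Ratio A/B = 84.5000 / 48.7000 = 1.7351.

1.735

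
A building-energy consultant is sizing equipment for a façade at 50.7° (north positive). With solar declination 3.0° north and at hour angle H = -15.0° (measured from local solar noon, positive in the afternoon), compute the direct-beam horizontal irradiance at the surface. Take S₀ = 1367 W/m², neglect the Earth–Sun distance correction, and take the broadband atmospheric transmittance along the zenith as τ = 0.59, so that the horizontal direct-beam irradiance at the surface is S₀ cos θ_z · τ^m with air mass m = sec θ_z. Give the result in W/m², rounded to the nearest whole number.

With φ = 50.7°, δ = 3.0°, H = -15.00°: sin φ sin δ = 0.0405, cos φ cos δ cos H = 0.6110, so cos θ_z = 0.6515.
Air mass m = 1/cos θ_z = 1/0.6515 = 1.535; τ^m = 0.59^1.535 = 0.4449.
Surface direct beam = 1367 × 0.6515 × 0.4449 = 396.23 W/m².

396 W/m²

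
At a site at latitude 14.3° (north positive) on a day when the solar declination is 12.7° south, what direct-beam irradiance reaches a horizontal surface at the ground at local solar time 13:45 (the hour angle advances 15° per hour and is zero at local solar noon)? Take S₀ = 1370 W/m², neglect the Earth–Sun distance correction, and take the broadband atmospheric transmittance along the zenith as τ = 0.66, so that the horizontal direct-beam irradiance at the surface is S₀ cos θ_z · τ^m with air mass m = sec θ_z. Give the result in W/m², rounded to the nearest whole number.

Hour angle H = 15° × (13.75 − 12) = 26.25°.
With φ = 14.3°, δ = -12.7°, H = 26.25°: sin φ sin δ = -0.0543, cos φ cos δ cos H = 0.8478, so cos θ_z = 0.7935.
Air mass m = 1/cos θ_z = 1/0.7935 = 1.260; τ^m = 0.66^1.260 = 0.5924.
Surface direct beam = 1370 × 0.7935 × 0.5924 = 644.00 W/m².

644 W/m²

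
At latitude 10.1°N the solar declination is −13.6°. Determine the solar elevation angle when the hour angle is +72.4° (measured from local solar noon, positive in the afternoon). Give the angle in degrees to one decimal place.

cos θ_z = sin(10.1°) sin(-13.6°) + cos(10.1°) cos(-13.6°) cos(72.40°) = -0.0412 + 0.2893 = 0.2481.
θ_z = arccos(0.2481) = 75.63°, so the elevation is 90° − 75.63° = 14.37°.

14.4°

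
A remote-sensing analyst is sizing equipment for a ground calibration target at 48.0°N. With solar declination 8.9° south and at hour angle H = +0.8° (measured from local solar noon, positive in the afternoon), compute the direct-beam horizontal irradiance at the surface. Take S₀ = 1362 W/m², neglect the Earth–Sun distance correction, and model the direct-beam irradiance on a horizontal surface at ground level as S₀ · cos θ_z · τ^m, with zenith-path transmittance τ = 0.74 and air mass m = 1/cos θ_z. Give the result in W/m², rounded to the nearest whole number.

cos θ_z = sin φ sin δ + cos φ cos δ cos H = (0.7431)(-0.1547) + (0.6691)(0.9880)(0.9999) = 0.5460.
Air mass m = 1/cos θ_z = 1/0.5460 = 1.832; τ^m = 0.74^1.832 = 0.5760.
Surface direct beam = 1362 × 0.5460 × 0.5760 = 428.34 W/m².

428 W/m²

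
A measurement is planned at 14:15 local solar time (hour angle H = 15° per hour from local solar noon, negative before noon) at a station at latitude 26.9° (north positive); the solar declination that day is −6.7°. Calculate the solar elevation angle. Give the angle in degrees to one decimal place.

43.1°

Hour angle H = 15° × (14.25 − 12) = 33.75°.
With φ = 26.9°, δ = -6.7°, H = 33.75°: sin φ sin δ = -0.0528, cos φ cos δ cos H = 0.7364, so cos θ_z = 0.6836.
θ_z = arccos(0.6836) = 46.87°, so the elevation is 90° − 46.87° = 43.13°.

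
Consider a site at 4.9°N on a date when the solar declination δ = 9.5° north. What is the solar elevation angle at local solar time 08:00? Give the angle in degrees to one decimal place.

30.4°

Hour angle H = 15° × (8 − 12) = -60.00°.
cos θ_z = sin φ sin δ + cos φ cos δ cos H = (0.0854)(0.1650) + (0.9963)(0.9863)(0.5000) = 0.5054.
θ_z = arccos(0.5054) = 59.64°, so the elevation is 90° − 59.64° = 30.36°.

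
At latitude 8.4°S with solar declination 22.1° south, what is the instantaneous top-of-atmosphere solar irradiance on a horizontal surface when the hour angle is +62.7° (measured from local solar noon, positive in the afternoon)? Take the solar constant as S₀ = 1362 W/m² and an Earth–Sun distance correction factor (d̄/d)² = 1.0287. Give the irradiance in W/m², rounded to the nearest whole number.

666 W/m²

cos θ_z = sin(-8.4°) sin(-22.1°) + cos(-8.4°) cos(-22.1°) cos(62.70°) = 0.0550 + 0.4204 = 0.4754.
Top-of-atmosphere irradiance = S₀ (d̄/d)² cos θ_z = 1362 × 1.0287 × 0.4754 = 666.08 W/m².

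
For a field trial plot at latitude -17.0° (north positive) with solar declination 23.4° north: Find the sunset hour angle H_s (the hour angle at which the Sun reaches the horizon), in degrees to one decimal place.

The sunset hour angle satisfies cos H_s = −tan φ tan δ = 0.1323, giving H_s = 82.40°.

82.4°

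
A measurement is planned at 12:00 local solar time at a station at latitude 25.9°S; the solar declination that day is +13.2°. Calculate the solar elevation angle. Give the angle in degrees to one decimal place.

Hour angle H = 15° × (12 − 12) = 0.00°.
cos θ_z = sin(-25.9°) sin(13.2°) + cos(-25.9°) cos(13.2°) cos(0.00°) = -0.0997 + 0.8758 = 0.7761.
θ_z = arccos(0.7761) = 39.10°, so the elevation is 90° − 39.10° = 50.90°.

50.9°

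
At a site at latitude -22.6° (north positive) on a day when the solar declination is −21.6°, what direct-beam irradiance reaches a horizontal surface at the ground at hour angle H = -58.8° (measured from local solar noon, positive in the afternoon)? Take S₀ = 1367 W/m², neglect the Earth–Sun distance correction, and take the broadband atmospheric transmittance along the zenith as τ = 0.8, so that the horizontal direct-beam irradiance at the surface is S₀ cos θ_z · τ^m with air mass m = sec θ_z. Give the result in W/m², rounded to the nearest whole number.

With φ = -22.6°, δ = -21.6°, H = -58.80°: sin φ sin δ = 0.1415, cos φ cos δ cos H = 0.4447, so cos θ_z = 0.5862.
Air mass m = 1/cos θ_z = 1/0.5862 = 1.706; τ^m = 0.8^1.706 = 0.6834.
Surface direct beam = 1367 × 0.5862 × 0.6834 = 547.63 W/m².

548 W/m²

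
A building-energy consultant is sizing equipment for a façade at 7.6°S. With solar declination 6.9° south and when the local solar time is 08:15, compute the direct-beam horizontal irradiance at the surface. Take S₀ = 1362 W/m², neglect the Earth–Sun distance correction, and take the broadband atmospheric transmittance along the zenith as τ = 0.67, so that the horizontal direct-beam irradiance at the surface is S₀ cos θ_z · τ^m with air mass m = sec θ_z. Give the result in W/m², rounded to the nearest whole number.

Hour angle H = 15° × (8.25 − 12) = -56.25°.
With φ = -7.6°, δ = -6.9°, H = -56.25°: sin φ sin δ = 0.0159, cos φ cos δ cos H = 0.5467, so cos θ_z = 0.5626.
Air mass m = 1/cos θ_z = 1/0.5626 = 1.777; τ^m = 0.67^1.777 = 0.4908.
Surface direct beam = 1362 × 0.5626 × 0.4908 = 376.08 W/m².

376 W/m²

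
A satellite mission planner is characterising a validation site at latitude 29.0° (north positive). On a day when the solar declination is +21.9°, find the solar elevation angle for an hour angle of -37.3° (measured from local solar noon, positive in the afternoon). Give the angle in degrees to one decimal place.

cos θ_z = sin φ sin δ + cos φ cos δ cos H = (0.4848)(0.3730) + (0.8746)(0.9278)(0.7955) = 0.8263.
θ_z = arccos(0.8263) = 34.28°, so the elevation is 90° − 34.28° = 55.72°.

55.7°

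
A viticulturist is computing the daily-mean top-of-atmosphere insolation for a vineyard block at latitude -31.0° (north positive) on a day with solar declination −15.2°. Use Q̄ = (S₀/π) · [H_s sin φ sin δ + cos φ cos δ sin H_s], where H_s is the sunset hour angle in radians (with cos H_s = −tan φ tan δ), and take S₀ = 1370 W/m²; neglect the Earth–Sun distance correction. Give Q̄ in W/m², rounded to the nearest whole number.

cos H_s = −tan(-31.0°) · tan(-15.2°) = -0.1633, so H_s = arccos(-0.1633) = 99.40°. In radians, H_s = 1.7349.
H_s sin φ sin δ = 1.7349 × -0.5150 × -0.2622 = 0.2343.
cos φ cos δ sin H_s = 0.8572 × 0.9650 × 0.9866 = 0.8161.
Q̄ = (1370/π) × (0.2343 + 0.8161) = 436.08 × 1.0504 = 458.06 W/m².

458 W/m²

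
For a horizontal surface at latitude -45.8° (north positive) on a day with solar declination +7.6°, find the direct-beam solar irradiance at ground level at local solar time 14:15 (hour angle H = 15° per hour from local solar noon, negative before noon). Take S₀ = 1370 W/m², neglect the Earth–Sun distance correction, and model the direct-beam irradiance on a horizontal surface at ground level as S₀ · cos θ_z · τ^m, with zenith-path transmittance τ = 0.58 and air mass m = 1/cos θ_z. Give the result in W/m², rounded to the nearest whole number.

Hour angle H = 15° × (14.25 − 12) = 33.75°.
With φ = -45.8°, δ = 7.6°, H = 33.75°: sin φ sin δ = -0.0948, cos φ cos δ cos H = 0.5746, so cos θ_z = 0.4798.
Air mass m = 1/cos θ_z = 1/0.4798 = 2.084; τ^m = 0.58^2.084 = 0.3214.
Surface direct beam = 1370 × 0.4798 × 0.3214 = 211.26 W/m².

211 W/m²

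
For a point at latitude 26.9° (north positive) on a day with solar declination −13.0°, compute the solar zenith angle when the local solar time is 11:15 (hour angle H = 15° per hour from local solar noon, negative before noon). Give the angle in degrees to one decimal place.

Hour angle H = 15° × (11.25 − 12) = -11.25°.
cos θ_z = sin(26.9°) sin(-13.0°) + cos(26.9°) cos(-13.0°) cos(-11.25°) = -0.1018 + 0.8522 = 0.7504.
θ_z = arccos(0.7504) = 41.37°.

41.4°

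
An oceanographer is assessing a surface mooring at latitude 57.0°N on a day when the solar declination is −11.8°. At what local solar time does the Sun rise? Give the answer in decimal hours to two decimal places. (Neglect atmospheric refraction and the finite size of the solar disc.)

−tan φ tan δ = −(1.5399)(-0.2089) = 0.3217; H_s = arccos(0.3217) = 71.23°.
Sunrise is at 12 − H_s/15 = 12 − 4.749 = 7.251 h local solar time.

7.25 h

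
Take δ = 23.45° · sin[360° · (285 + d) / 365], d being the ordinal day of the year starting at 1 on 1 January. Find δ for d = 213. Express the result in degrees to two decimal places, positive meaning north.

+17.65°

360 × (285 + 213) / 365 = 491.178°; sin(491.178°) = 0.7527.
δ = 23.45 × 0.7527 = 17.651° ≈ +17.65°.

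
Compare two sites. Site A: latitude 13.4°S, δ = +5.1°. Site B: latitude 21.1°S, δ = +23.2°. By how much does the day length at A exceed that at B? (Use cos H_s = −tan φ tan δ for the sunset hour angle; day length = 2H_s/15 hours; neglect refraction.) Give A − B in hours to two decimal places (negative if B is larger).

+1.11 h

A: H_s = arccos(−tan -13.4° · tan 5.1°) = 88.78°, so 2H_s/15 = 11.8373 h.
B: H_s = arccos(−tan -21.1° · tan 23.2°) = 80.48°, so 2H_s/15 = 10.7307 h.
A − B = 11.8373 − 10.7307 = 1.1066 h.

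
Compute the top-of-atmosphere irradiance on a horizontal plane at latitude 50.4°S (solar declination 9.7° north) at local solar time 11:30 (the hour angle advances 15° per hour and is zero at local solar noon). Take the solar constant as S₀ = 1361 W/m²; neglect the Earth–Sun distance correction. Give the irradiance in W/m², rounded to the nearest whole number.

Hour angle H = 15° × (11.5 − 12) = -7.50°.
With φ = -50.4°, δ = 9.7°, H = -7.50°: sin φ sin δ = -0.1298, cos φ cos δ cos H = 0.6229, so cos θ_z = 0.4931.
Top-of-atmosphere irradiance = S₀ cos θ_z = 1361 × 0.4931 = 671.11 W/m².

671 W/m²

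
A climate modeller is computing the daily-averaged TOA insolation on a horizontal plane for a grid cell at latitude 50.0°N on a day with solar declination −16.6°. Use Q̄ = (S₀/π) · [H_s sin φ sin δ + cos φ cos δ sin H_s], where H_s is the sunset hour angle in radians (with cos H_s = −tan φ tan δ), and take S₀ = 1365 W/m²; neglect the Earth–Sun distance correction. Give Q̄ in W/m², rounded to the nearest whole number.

135 W/m²

cos H_s = −tan(50.0°) · tan(-16.6°) = 0.3553, so H_s = arccos(0.3553) = 69.19°. In radians, H_s = 1.2076.
H_s sin φ sin δ = 1.2076 × 0.7660 × -0.2857 = -0.2643.
cos φ cos δ sin H_s = 0.6428 × 0.9583 × 0.9348 = 0.5758.
Q̄ = (1365/π) × (-0.2643 + 0.5758) = 434.49 × 0.3115 = 135.34 W/m².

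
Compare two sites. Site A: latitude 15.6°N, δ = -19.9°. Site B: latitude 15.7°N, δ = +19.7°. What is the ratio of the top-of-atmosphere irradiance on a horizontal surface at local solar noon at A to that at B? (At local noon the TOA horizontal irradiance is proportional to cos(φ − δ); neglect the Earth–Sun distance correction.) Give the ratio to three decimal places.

A: cos θ_z = cos(15.6° − (-19.9°)) = 0.8141.
B: cos θ_z = cos(15.7° − (19.7°)) = 0.9976.
Ratio A/B = 0.8141 / 0.9976 = 0.8161.

0.816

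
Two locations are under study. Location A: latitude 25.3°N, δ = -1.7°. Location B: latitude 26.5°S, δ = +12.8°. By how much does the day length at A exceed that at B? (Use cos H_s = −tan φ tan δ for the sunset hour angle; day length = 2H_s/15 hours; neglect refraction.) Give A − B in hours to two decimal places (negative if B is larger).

+0.76 h

A: H_s = arccos(−tan 25.3° · tan -1.7°) = 89.20°, so 2H_s/15 = 11.8933 h.
B: H_s = arccos(−tan -26.5° · tan 12.8°) = 83.50°, so 2H_s/15 = 11.1333 h.
A − B = 11.8933 − 11.1333 = 0.7600 h.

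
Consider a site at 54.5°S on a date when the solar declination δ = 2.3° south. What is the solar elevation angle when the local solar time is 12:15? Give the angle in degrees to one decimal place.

37.7°

Hour angle H = 15° × (12.25 − 12) = 3.75°.
cos θ_z = sin φ sin δ + cos φ cos δ cos H = (-0.8141)(-0.0401) + (0.5807)(0.9992)(0.9979) = 0.6117.
θ_z = arccos(0.6117) = 52.29°, so the elevation is 90° − 52.29° = 37.71°.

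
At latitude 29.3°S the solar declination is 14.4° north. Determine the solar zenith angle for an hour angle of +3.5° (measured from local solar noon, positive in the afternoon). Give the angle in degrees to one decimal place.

43.8°

With φ = -29.3°, δ = 14.4°, H = 3.50°: sin φ sin δ = -0.1217, cos φ cos δ cos H = 0.8431, so cos θ_z = 0.7214.
θ_z = arccos(0.7214) = 43.83°.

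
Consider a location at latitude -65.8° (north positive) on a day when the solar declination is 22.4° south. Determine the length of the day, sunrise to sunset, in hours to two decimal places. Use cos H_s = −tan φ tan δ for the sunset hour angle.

The sunset hour angle satisfies cos H_s = −tan φ tan δ = -0.9171, giving H_s = 156.51°.
Day length = 2 H_s / 15° h⁻¹ = 313.02° / 15 = 20.868 h.

20.87 hours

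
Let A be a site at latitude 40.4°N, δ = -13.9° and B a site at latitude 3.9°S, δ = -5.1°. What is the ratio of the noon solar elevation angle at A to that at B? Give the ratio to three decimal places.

0.402

A: 90° − |40.4 − (-13.9)| = 35.70°.
B: 90° − |-3.9 − (-5.1)| = 88.80°.
Ratio A/B = 35.7000 / 88.8000 = 0.4020.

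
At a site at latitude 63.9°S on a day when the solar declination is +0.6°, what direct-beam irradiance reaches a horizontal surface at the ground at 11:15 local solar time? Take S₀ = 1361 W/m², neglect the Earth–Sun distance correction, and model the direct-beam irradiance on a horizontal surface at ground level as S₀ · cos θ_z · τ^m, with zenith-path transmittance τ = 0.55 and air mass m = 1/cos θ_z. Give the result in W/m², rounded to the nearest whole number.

Hour angle H = 15° × (11.25 − 12) = -11.25°.
With φ = -63.9°, δ = 0.6°, H = -11.25°: sin φ sin δ = -0.0094, cos φ cos δ cos H = 0.4315, so cos θ_z = 0.4221.
Air mass m = 1/cos θ_z = 1/0.4221 = 2.369; τ^m = 0.55^2.369 = 0.2426.
Surface direct beam = 1361 × 0.4221 × 0.2426 = 139.37 W/m².

139 W/m²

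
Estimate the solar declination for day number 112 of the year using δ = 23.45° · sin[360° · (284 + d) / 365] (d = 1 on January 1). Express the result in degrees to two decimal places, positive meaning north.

360 × (284 + 112) / 365 = 390.575°; sin(390.575°) = 0.5087.
δ = 23.45 × 0.5087 = 11.929° ≈ +11.93°.

+11.93°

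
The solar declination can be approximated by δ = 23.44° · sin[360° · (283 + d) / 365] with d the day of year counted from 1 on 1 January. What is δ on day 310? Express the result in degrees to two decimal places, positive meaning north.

-16.54°

360 × (283 + 310) / 365 = 584.877°; sin(584.877°) = -0.7056.
δ = 23.44 × -0.7056 = -16.539° ≈ -16.54°.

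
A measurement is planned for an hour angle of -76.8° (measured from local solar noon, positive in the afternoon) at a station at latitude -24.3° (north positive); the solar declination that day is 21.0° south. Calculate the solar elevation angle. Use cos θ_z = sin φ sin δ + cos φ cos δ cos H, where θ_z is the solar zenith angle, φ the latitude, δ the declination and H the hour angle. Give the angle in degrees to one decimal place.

20.0°

With φ = -24.3°, δ = -21.0°, H = -76.80°: sin φ sin δ = 0.1475, cos φ cos δ cos H = 0.1943, so cos θ_z = 0.3418.
θ_z = arccos(0.3418) = 70.01°, so the elevation is 90° − 70.01° = 19.99°.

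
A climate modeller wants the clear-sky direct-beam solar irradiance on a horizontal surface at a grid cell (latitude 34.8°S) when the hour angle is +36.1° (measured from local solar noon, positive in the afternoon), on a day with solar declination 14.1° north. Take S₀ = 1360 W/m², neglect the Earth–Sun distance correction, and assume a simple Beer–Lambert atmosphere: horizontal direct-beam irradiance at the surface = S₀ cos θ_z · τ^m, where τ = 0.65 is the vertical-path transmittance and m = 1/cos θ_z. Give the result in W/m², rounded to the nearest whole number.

With φ = -34.8°, δ = 14.1°, H = 36.10°: sin φ sin δ = -0.1390, cos φ cos δ cos H = 0.6435, so cos θ_z = 0.5045.
Air mass m = 1/cos θ_z = 1/0.5045 = 1.982; τ^m = 0.65^1.982 = 0.4258.
Surface direct beam = 1360 × 0.5045 × 0.4258 = 292.15 W/m².

292 W/m²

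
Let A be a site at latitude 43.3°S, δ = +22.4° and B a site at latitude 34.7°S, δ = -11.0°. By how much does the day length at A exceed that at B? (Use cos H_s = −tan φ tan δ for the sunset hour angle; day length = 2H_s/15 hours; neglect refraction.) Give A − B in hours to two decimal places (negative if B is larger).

A: H_s = arccos(−tan -43.3° · tan 22.4°) = 67.14°, so 2H_s/15 = 8.9520 h.
B: H_s = arccos(−tan -34.7° · tan -11.0°) = 97.74°, so 2H_s/15 = 13.0320 h.
A − B = 8.9520 − 13.0320 = -4.0800 h.

-4.08 h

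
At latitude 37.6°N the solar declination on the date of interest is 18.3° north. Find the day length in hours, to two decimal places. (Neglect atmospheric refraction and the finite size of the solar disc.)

13.97 hours

The sunset hour angle satisfies cos H_s = −tan φ tan δ = -0.2547, giving H_s = 104.76°.
Day length = 2 H_s / 15° h⁻¹ = 209.52° / 15 = 13.968 h.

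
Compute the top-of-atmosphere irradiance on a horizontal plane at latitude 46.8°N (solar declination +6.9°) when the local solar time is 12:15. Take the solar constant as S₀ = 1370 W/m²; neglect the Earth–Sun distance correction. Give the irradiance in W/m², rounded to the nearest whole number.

1049 W/m²

Hour angle H = 15° × (12.25 − 12) = 3.75°.
cos θ_z = sin(46.8°) sin(6.9°) + cos(46.8°) cos(6.9°) cos(3.75°) = 0.0876 + 0.6781 = 0.7657.
Top-of-atmosphere irradiance = S₀ cos θ_z = 1370 × 0.7657 = 1049.01 W/m².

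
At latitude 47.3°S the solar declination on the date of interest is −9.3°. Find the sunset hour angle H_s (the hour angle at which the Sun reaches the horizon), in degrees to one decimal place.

−tan φ tan δ = −(-1.0837)(-0.1638) = -0.1775; H_s = arccos(-0.1775) = 100.22°.

100.2°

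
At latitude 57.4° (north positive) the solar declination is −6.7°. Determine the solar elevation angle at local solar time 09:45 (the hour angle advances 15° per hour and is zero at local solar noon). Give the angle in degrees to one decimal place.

Hour angle H = 15° × (9.75 − 12) = -33.75°.
With φ = 57.4°, δ = -6.7°, H = -33.75°: sin φ sin δ = -0.0983, cos φ cos δ cos H = 0.4449, so cos θ_z = 0.3466.
θ_z = arccos(0.3466) = 69.72°, so the elevation is 90° − 69.72° = 20.28°.

20.3°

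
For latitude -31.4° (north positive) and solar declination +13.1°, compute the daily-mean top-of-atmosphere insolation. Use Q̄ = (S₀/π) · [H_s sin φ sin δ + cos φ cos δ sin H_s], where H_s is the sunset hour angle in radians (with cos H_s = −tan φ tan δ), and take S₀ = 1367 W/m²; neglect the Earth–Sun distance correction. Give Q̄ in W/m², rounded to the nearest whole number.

cos H_s = −tan(-31.4°) · tan(13.1°) = 0.1420, so H_s = arccos(0.1420) = 81.84°. In radians, H_s = 1.4284.
H_s sin φ sin δ = 1.4284 × -0.5210 × 0.2267 = -0.1687.
cos φ cos δ sin H_s = 0.8536 × 0.9740 × 0.9899 = 0.8230.
Q̄ = (1367/π) × (-0.1687 + 0.8230) = 435.13 × 0.6543 = 284.71 W/m².

285 W/m²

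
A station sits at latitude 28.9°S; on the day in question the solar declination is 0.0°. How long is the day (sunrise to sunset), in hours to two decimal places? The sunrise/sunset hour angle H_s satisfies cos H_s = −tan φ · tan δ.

12.00 hours

cos H_s = −tan(-28.9°) · tan(0.0°) = 0.0000, so H_s = arccos(0.0000) = 90.00°.
Day length = 2 H_s / 15° h⁻¹ = 180.00° / 15 = 12.000 h.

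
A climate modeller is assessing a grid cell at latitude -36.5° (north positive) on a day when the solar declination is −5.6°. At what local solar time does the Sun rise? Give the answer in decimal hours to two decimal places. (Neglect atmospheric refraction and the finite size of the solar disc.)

The sunset hour angle satisfies cos H_s = −tan φ tan δ = -0.0726, giving H_s = 94.16°.
Sunrise is at 12 − H_s/15 = 12 − 6.277 = 5.723 h local solar time.

5.72 h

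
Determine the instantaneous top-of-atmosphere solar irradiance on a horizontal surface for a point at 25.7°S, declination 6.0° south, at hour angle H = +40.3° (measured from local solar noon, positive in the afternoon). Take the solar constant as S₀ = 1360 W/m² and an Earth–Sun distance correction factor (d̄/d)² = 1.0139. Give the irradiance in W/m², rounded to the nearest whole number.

1005 W/m²

With φ = -25.7°, δ = -6.0°, H = 40.30°: sin φ sin δ = 0.0453, cos φ cos δ cos H = 0.6835, so cos θ_z = 0.7288.
Top-of-atmosphere irradiance = S₀ (d̄/d)² cos θ_z = 1360 × 1.0139 × 0.7288 = 1004.95 W/m².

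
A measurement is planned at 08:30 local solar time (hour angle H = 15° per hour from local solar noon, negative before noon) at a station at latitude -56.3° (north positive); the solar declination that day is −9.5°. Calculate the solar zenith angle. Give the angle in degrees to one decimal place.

Hour angle H = 15° × (8.5 − 12) = -52.50°.
cos θ_z = sin(-56.3°) sin(-9.5°) + cos(-56.3°) cos(-9.5°) cos(-52.50°) = 0.1373 + 0.3331 = 0.4704.
θ_z = arccos(0.4704) = 61.94°.

61.9°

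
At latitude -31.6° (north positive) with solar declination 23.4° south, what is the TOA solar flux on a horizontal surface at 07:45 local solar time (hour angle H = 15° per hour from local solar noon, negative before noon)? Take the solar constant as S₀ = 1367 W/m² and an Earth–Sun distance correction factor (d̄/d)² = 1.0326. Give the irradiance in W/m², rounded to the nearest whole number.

782 W/m²

Hour angle H = 15° × (7.75 − 12) = -63.75°.
With φ = -31.6°, δ = -23.4°, H = -63.75°: sin φ sin δ = 0.2081, cos φ cos δ cos H = 0.3457, so cos θ_z = 0.5538.
Top-of-atmosphere irradiance = S₀ (d̄/d)² cos θ_z = 1367 × 1.0326 × 0.5538 = 781.72 W/m².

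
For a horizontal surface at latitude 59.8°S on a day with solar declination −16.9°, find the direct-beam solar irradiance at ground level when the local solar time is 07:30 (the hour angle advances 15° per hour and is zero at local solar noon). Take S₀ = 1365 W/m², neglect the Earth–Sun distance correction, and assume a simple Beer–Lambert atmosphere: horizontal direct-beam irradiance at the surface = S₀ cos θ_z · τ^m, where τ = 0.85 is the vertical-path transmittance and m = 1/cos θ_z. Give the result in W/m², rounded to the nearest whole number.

409 W/m²

Hour angle H = 15° × (7.5 − 12) = -67.50°.
cos θ_z = sin(-59.8°) sin(-16.9°) + cos(-59.8°) cos(-16.9°) cos(-67.50°) = 0.2512 + 0.1842 = 0.4354.
Air mass m = 1/cos θ_z = 1/0.4354 = 2.297; τ^m = 0.85^2.297 = 0.6885.
Surface direct beam = 1365 × 0.4354 × 0.6885 = 409.19 W/m².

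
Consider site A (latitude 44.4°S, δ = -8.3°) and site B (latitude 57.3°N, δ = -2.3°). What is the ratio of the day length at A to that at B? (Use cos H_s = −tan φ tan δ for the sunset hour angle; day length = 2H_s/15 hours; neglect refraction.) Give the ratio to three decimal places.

A: H_s = arccos(−tan -44.4° · tan -8.3°) = 98.21°, so 2H_s/15 = 13.0947 h.
B: H_s = arccos(−tan 57.3° · tan -2.3°) = 86.41°, so 2H_s/15 = 11.5213 h.
Ratio A/B = 13.0947 / 11.5213 = 1.1366.

1.137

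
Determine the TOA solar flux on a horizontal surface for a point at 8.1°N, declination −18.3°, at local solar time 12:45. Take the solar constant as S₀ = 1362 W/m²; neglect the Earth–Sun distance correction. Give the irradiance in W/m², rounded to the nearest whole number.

1195 W/m²

Hour angle H = 15° × (12.75 − 12) = 11.25°.
With φ = 8.1°, δ = -18.3°, H = 11.25°: sin φ sin δ = -0.0442, cos φ cos δ cos H = 0.9219, so cos θ_z = 0.8777.
Top-of-atmosphere irradiance = S₀ cos θ_z = 1362 × 0.8777 = 1195.43 W/m².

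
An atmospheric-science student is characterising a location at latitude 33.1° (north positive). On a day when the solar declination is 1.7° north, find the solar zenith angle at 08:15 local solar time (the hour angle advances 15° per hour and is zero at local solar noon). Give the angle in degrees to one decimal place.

Hour angle H = 15° × (8.25 − 12) = -56.25°.
With φ = 33.1°, δ = 1.7°, H = -56.25°: sin φ sin δ = 0.0162, cos φ cos δ cos H = 0.4652, so cos θ_z = 0.4814.
θ_z = arccos(0.4814) = 61.22°.

61.2°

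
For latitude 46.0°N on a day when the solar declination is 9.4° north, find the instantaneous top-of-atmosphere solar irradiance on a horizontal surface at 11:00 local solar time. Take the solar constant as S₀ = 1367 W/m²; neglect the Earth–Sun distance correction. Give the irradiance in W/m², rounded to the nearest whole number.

1066 W/m²

Hour angle H = 15° × (11 − 12) = -15.00°.
With φ = 46.0°, δ = 9.4°, H = -15.00°: sin φ sin δ = 0.1175, cos φ cos δ cos H = 0.6620, so cos θ_z = 0.7795.
Top-of-atmosphere irradiance = S₀ cos θ_z = 1367 × 0.7795 = 1065.58 W/m².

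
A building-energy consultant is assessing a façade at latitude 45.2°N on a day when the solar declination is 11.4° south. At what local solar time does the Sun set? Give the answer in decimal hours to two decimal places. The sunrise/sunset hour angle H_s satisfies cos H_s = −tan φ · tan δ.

17.22 h

cos H_s = −tan(45.2°) · tan(-11.4°) = 0.2030, so H_s = arccos(0.2030) = 78.29°.
Sunset is at 12 + H_s/15 = 12 + 5.219 = 17.219 h local solar time.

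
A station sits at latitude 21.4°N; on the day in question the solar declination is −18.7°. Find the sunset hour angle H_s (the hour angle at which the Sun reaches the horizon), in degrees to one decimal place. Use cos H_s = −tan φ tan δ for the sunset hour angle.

82.4°

−tan φ tan δ = −(0.3919)(-0.3385) = 0.1327; H_s = arccos(0.1327) = 82.37°.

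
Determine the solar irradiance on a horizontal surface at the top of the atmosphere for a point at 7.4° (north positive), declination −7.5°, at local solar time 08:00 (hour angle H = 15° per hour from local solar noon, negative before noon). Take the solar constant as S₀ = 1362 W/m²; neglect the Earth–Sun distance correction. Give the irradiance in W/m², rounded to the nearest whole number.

647 W/m²

Hour angle H = 15° × (8 − 12) = -60.00°.
cos θ_z = sin φ sin δ + cos φ cos δ cos H = (0.1288)(-0.1305) + (0.9917)(0.9914)(0.5000) = 0.4748.
Top-of-atmosphere irradiance = S₀ cos θ_z = 1362 × 0.4748 = 646.68 W/m².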